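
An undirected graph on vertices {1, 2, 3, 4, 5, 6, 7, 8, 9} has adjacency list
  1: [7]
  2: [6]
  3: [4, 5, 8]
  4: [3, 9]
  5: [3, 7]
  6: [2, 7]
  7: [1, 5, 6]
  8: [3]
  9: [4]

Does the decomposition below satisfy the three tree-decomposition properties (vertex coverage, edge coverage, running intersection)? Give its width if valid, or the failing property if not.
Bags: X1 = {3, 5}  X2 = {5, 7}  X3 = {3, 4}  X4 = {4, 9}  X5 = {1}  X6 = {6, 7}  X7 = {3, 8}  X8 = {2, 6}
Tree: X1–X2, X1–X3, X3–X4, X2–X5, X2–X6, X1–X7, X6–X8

A tree decomposition must satisfy three properties: every vertex lies in some bag; for every edge, both endpoints lie together in some bag; and for every vertex, the bags containing it form a connected subtree. Here edge (7,1) lies in no bag, so the decomposition is invalid.

No — edge (7,1) lies in no bag.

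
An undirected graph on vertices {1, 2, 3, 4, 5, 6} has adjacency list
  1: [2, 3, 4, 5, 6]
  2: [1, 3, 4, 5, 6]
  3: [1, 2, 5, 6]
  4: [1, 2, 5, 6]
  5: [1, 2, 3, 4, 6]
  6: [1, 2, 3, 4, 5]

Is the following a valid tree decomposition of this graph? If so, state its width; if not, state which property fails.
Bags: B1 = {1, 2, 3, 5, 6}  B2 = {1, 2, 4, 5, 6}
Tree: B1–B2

Vertex coverage: the bags together contain {1, 2, 3, 4, 5, 6}, the full vertex set. Edge coverage: each edge of G has both endpoints in at least one bag. Running intersection: for every vertex, the bags containing it form a connected subtree. All three properties hold, so this is a valid tree decomposition of width max|bag| − 1 = 4, and hence tw(G) ≤ 4.

Yes; width 4.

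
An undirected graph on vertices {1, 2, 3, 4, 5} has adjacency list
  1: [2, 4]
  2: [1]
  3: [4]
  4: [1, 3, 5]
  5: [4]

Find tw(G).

1

A width-1 tree decomposition is:
Bags: B1 = {1, 4}  B2 = {1, 2}  B3 = {3, 4}  B4 = {4, 5}
Tree: B1–B2, B1–B3, B3–B4
The largest bag has 2 vertices, giving width 1; this decomposition certifies tw(G) ≤ 1. G has an edge, so its treewidth is at least 1. Combining the bounds, tw(G) = 1.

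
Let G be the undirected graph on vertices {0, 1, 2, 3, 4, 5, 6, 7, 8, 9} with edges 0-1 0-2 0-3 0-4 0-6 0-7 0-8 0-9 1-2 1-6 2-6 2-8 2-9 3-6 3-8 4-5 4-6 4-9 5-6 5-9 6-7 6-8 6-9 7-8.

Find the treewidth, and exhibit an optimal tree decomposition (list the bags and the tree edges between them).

The largest bag has 4 vertices, giving width 3; this decomposition certifies tw(G) ≤ 3. Conversely, {0, 2, 6, 8} is a clique of size 4, and the vertices of any clique must share a bag in every tree decomposition; so some bag has ≥ 4 vertices and tw(G) ≥ 3. Hence tw(G) = 3 exactly.

Treewidth 3.
One optimal decomposition is:
Bags: B1 = {0, 2, 6, 9}  B2 = {0, 2, 6, 8}  B3 = {0, 1, 2, 6}  B4 = {0, 4, 6, 9}  B5 = {0, 6, 7, 8}  B6 = {4, 5, 6, 9}  B7 = {0, 3, 6, 8}
Tree: B1–B2, B1–B3, B1–B4, B2–B5, B4–B6, B5–B7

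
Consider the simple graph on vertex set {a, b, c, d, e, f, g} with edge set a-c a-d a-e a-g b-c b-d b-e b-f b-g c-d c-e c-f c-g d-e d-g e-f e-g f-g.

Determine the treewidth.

4

A width-4 tree decomposition is:
Bags: B1 = {b, c, d, e, g}  B2 = {a, c, d, e, g}  B3 = {b, c, e, f, g}
Tree: B1–B2, B1–B3
Each bag holds 5 vertices, so the decomposition has width 4, which upper-bounds the treewidth. On the other hand G contains the 5-clique {a, c, d, e, g}. A clique must lie in a single bag of any decomposition, so no decomposition can have width below 4. Therefore the treewidth is 4.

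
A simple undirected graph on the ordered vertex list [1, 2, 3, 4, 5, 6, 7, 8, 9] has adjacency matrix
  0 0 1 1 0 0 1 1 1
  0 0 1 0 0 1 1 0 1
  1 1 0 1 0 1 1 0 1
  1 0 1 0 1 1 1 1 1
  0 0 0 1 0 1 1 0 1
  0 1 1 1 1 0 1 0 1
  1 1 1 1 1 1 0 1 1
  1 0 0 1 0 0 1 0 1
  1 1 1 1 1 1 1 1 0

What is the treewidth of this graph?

4

A width-4 tree decomposition is:
Bags: B1 = {3, 4, 6, 7, 9}  B2 = {1, 3, 4, 7, 9}  B3 = {4, 5, 6, 7, 9}  B4 = {2, 3, 6, 7, 9}  B5 = {1, 4, 7, 8, 9}
Tree: B1–B2, B1–B3, B1–B4, B2–B5
Each bag holds 5 vertices, so the decomposition has width 4, which upper-bounds the treewidth. For the lower bound, the 5 vertices {2, 3, 6, 7, 9} are pairwise adjacent, and any tree decomposition puts a clique entirely inside one bag — forcing width ≥ 4. Hence tw(G) = 4 exactly.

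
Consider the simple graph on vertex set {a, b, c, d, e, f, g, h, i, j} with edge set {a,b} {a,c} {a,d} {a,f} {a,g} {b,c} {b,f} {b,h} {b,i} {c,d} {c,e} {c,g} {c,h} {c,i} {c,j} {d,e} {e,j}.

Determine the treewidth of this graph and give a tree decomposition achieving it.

Treewidth 2.
One optimal decomposition is:
Bags: B1 = {a, c, d}  B2 = {a, b, c}  B3 = {c, d, e}  B4 = {b, c, h}  B5 = {a, b, f}  B6 = {a, c, g}  B7 = {c, e, j}  B8 = {b, c, i}
Tree: B1–B2, B1–B3, B2–B4, B2–B5, B1–B6, B3–B7, B2–B8

Every bag has size at most 3, so the width is 3 − 1 = 2 and tw(G) ≤ 2. Conversely, {c, d, e} is a clique of size 3, and the vertices of any clique must share a bag in every tree decomposition; so some bag has ≥ 3 vertices and tw(G) ≥ 2. Hence tw(G) = 2 exactly.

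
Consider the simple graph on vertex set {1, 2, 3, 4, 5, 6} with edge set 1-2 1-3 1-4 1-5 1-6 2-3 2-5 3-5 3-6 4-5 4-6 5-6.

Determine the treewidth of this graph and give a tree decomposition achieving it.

The largest bag has 4 vertices, giving width 3; this decomposition certifies tw(G) ≤ 3. On the other hand G contains the 4-clique {1, 2, 3, 5}. A clique must lie in a single bag of any decomposition, so no decomposition can have width below 3. The upper and lower bounds meet at 3, so that is the treewidth.

Treewidth 3.
One such decomposition:
Bags: B1 = {1, 3, 5, 6}  B2 = {1, 4, 5, 6}  B3 = {1, 2, 3, 5}
Tree: B1–B2, B1–B3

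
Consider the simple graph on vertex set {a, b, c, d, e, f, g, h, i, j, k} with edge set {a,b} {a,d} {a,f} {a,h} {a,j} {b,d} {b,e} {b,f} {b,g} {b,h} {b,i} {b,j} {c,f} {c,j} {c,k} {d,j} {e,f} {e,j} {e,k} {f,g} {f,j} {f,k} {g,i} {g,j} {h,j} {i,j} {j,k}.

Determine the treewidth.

3

A width-3 tree decomposition is:
Bags: B1 = {b, f, g, j}  B2 = {a, b, f, j}  B3 = {a, b, h, j}  B4 = {b, g, i, j}  B5 = {a, b, d, j}  B6 = {b, e, f, j}  B7 = {e, f, j, k}  B8 = {c, f, j, k}
Tree: B1–B2, B2–B3, B1–B4, B2–B5, B2–B6, B6–B7, B7–B8
The largest bag has 4 vertices, giving width 3; this decomposition certifies tw(G) ≤ 3. For the lower bound, the 4 vertices {c, f, j, k} are pairwise adjacent, and any tree decomposition puts a clique entirely inside one bag — forcing width ≥ 3. Therefore the treewidth is 3.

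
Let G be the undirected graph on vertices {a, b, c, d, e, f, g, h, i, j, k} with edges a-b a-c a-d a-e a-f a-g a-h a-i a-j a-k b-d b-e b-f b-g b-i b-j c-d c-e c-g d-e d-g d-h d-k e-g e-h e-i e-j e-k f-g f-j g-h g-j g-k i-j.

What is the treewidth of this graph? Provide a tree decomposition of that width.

Treewidth 4.
One optimal decomposition is:
Bags: B1 = {a, b, e, g, j}  B2 = {a, b, d, e, g}  B3 = {a, d, e, g, h}  B4 = {a, c, d, e, g}  B5 = {a, b, f, g, j}  B6 = {a, d, e, g, k}  B7 = {a, b, e, i, j}
Tree: B1–B2, B2–B3, B3–B4, B1–B5, B3–B6, B1–B7

The largest bag has 5 vertices, giving width 4; this decomposition certifies tw(G) ≤ 4. Conversely, {a, d, e, g, h} is a clique of size 5, and the vertices of any clique must share a bag in every tree decomposition; so some bag has ≥ 5 vertices and tw(G) ≥ 4. The upper and lower bounds meet at 4, so that is the treewidth.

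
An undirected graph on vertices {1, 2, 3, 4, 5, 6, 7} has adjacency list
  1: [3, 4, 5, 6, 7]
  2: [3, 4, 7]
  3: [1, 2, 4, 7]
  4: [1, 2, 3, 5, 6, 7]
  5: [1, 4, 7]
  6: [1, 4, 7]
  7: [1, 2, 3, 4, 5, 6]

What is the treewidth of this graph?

3

A width-3 tree decomposition is:
Bags: B1 = {2, 3, 4, 7}  B2 = {1, 3, 4, 7}  B3 = {1, 4, 6, 7}  B4 = {1, 4, 5, 7}
Tree: B1–B2, B2–B3, B2–B4
Each bag holds 4 vertices, so the decomposition has width 3, which upper-bounds the treewidth. On the other hand G contains the 4-clique {1, 3, 4, 7}. A clique must lie in a single bag of any decomposition, so no decomposition can have width below 3. Therefore the treewidth is 3.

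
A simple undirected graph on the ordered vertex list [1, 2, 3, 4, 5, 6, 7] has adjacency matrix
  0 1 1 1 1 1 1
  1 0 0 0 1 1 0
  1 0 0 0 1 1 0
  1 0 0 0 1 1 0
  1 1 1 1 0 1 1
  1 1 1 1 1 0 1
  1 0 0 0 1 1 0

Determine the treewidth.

A width-3 tree decomposition is:
Bags: B1 = {1, 3, 5, 6}  B2 = {1, 4, 5, 6}  B3 = {1, 2, 5, 6}  B4 = {1, 5, 6, 7}
Tree: B1–B2, B1–B3, B3–B4
Each bag holds 4 vertices, so the decomposition has width 3, which upper-bounds the treewidth. On the other hand G contains the 4-clique {1, 2, 5, 6}. A clique must lie in a single bag of any decomposition, so no decomposition can have width below 3. Hence tw(G) = 3 exactly.

3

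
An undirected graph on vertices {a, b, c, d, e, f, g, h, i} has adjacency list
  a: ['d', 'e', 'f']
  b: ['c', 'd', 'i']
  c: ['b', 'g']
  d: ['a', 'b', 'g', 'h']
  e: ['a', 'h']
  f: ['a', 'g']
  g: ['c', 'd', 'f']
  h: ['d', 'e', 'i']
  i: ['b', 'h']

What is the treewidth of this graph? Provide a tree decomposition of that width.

Treewidth 3.
One such decomposition:
Bags: B1 = {b, c, f, g}  B2 = {b, d, f, g}  B3 = {a, b, d, f}  B4 = {a, b, d, i}  B5 = {a, d, h, i}  B6 = {a, e, h, i}
Tree: B1–B2, B2–B3, B3–B4, B4–B5, B5–B6

Each bag holds 4 vertices, so the decomposition has width 3, which upper-bounds the treewidth. For the lower bound: the 4 vertex sets {c,f,g}, {b}, {d}, {a,e,h,i} are disjoint, each induces a connected subgraph, and every pair is joined by at least one edge of G. Contracting each set to a single vertex therefore yields K_{4} as a minor, and since treewidth is minor-monotone, tw(G) ≥ tw(K_{4}) = 3. The upper and lower bounds meet at 3, so that is the treewidth.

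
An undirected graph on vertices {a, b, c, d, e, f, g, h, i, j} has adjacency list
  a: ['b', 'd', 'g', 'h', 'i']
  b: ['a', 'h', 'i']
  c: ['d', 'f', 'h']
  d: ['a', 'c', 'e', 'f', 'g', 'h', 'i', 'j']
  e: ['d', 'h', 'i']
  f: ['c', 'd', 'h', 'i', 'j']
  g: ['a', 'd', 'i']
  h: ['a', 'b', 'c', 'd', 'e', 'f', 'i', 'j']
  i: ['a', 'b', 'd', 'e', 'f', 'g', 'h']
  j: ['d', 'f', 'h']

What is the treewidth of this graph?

A width-3 tree decomposition is:
Bags: B1 = {d, f, h, i}  B2 = {a, d, h, i}  B3 = {a, d, g, i}  B4 = {a, b, h, i}  B5 = {c, d, f, h}  B6 = {d, f, h, j}  B7 = {d, e, h, i}
Tree: B1–B2, B2–B3, B2–B4, B1–B5, B1–B6, B2–B7
Every bag has size at most 4, so the width is 4 − 1 = 3 and tw(G) ≤ 3. On the other hand G contains the 4-clique {a, d, g, i}. A clique must lie in a single bag of any decomposition, so no decomposition can have width below 3. Therefore the treewidth is 3.

3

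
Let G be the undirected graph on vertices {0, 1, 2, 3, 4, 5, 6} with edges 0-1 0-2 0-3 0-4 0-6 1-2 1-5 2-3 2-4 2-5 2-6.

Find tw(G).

2

A width-2 tree decomposition is:
Bags: B1 = {0, 1, 2}  B2 = {0, 2, 6}  B3 = {0, 2, 3}  B4 = {1, 2, 5}  B5 = {0, 2, 4}
Tree: B1–B2, B2–B3, B1–B4, B3–B5
The largest bag has 3 vertices, giving width 2; this decomposition certifies tw(G) ≤ 2. For the lower bound, the 3 vertices {0, 1, 2} are pairwise adjacent, and any tree decomposition puts a clique entirely inside one bag — forcing width ≥ 2. Therefore the treewidth is 2.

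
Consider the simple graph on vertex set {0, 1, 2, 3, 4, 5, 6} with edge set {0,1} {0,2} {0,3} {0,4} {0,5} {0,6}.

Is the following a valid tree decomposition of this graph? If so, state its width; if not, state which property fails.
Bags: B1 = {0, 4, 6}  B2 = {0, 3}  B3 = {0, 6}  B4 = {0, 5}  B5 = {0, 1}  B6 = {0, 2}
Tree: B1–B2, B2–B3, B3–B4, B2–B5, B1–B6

A tree decomposition must satisfy three properties: every vertex lies in some bag; for every edge, both endpoints lie together in some bag; and for every vertex, the bags containing it form a connected subtree. Here bags containing vertex 6 are not connected in the tree, so the decomposition is invalid.

No — bags containing vertex 6 are not connected in the tree.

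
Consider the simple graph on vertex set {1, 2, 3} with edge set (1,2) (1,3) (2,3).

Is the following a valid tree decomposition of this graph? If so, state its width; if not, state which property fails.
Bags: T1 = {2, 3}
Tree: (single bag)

No — vertex 1 appears in no bag.

A tree decomposition must satisfy three properties: every vertex lies in some bag; for every edge, both endpoints lie together in some bag; and for every vertex, the bags containing it form a connected subtree. Here vertex 1 appears in no bag, so the decomposition is invalid.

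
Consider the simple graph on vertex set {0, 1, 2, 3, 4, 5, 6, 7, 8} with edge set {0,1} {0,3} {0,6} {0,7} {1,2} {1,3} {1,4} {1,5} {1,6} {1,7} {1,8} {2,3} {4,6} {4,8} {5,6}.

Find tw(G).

2

A width-2 tree decomposition is:
Bags: B1 = {0, 1, 7}  B2 = {0, 1, 6}  B3 = {0, 1, 3}  B4 = {1, 4, 6}  B5 = {1, 4, 8}  B6 = {1, 5, 6}  B7 = {1, 2, 3}
Tree: B1–B2, B1–B3, B2–B4, B4–B5, B4–B6, B3–B7
Each bag holds 3 vertices, so the decomposition has width 2, which upper-bounds the treewidth. On the other hand G contains the 3-clique {0, 1, 3}. A clique must lie in a single bag of any decomposition, so no decomposition can have width below 2. Hence tw(G) = 2 exactly.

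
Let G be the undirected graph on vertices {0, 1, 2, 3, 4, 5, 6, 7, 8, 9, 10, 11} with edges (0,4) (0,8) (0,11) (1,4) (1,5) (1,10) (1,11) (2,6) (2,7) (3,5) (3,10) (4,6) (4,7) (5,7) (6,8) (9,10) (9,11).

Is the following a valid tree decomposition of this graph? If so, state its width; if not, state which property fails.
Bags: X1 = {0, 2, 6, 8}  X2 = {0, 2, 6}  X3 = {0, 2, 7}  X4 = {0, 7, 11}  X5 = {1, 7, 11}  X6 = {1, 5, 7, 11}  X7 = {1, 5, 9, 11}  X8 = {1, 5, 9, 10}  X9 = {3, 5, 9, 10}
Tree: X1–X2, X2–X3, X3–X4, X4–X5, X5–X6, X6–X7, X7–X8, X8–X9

No — vertex 4 appears in no bag.

A tree decomposition must satisfy three properties: every vertex lies in some bag; for every edge, both endpoints lie together in some bag; and for every vertex, the bags containing it form a connected subtree. Here vertex 4 appears in no bag, so the decomposition is invalid.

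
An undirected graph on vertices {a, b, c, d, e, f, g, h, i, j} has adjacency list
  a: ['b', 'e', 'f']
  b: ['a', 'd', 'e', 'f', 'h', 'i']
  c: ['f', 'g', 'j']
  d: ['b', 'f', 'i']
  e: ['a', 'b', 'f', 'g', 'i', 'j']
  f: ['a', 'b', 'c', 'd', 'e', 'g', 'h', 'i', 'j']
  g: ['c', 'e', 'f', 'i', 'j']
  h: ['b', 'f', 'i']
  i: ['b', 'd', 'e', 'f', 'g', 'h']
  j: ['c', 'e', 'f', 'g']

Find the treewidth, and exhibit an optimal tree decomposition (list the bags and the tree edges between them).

Treewidth 3.
One optimal decomposition is:
Bags: B1 = {b, e, f, i}  B2 = {b, f, h, i}  B3 = {b, d, f, i}  B4 = {a, b, e, f}  B5 = {e, f, g, i}  B6 = {e, f, g, j}  B7 = {c, f, g, j}
Tree: B1–B2, B1–B3, B1–B4, B1–B5, B5–B6, B6–B7

Each bag holds 4 vertices, so the decomposition has width 3, which upper-bounds the treewidth. On the other hand G contains the 4-clique {e, f, g, j}. A clique must lie in a single bag of any decomposition, so no decomposition can have width below 3. The upper and lower bounds meet at 3, so that is the treewidth.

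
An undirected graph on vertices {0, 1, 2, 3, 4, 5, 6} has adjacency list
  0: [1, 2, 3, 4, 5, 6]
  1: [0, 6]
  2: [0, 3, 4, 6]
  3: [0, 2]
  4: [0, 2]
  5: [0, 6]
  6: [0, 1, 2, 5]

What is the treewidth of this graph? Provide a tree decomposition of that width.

Treewidth 2.
One such decomposition:
Bags: B1 = {0, 2, 3}  B2 = {0, 2, 6}  B3 = {0, 1, 6}  B4 = {0, 5, 6}  B5 = {0, 2, 4}
Tree: B1–B2, B2–B3, B3–B4, B1–B5

Each bag holds 3 vertices, so the decomposition has width 2, which upper-bounds the treewidth. Conversely, {0, 1, 6} is a clique of size 3, and the vertices of any clique must share a bag in every tree decomposition; so some bag has ≥ 3 vertices and tw(G) ≥ 2. Therefore the treewidth is 2.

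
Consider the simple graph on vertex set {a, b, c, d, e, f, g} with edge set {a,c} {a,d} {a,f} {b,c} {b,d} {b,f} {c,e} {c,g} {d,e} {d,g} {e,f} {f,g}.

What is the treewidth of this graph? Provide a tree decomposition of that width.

Treewidth 3.
Bags: B1 = {b, c, d, f}  B2 = {c, d, e, f}  B3 = {c, d, f, g}  B4 = {a, c, d, f}
Tree: B1–B2, B2–B3, B3–B4

The largest bag has 4 vertices, giving width 3; this decomposition certifies tw(G) ≤ 3. For the lower bound: the 4 vertex sets {b,c}, {d,e}, {f}, {g} are disjoint, each induces a connected subgraph, and every pair is joined by at least one edge of G. Contracting each set to a single vertex therefore yields K_{4} as a minor, and since treewidth is minor-monotone, tw(G) ≥ tw(K_{4}) = 3. Hence tw(G) = 3 exactly.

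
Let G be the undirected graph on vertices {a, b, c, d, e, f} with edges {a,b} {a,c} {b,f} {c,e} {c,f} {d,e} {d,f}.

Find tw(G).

2

A width-2 tree decomposition is:
Bags: B1 = {c, d, e}  B2 = {c, d, f}  B3 = {a, c, f}  B4 = {a, b, f}
Tree: B1–B2, B2–B3, B3–B4
Every bag has size at most 3, so the width is 3 − 1 = 2 and tw(G) ≤ 2. Since e–d–f–c–e is a cycle in G, G is not acyclic. Forests are exactly the graphs of treewidth ≤ 1, so tw(G) ≥ 2. The upper and lower bounds meet at 2, so that is the treewidth.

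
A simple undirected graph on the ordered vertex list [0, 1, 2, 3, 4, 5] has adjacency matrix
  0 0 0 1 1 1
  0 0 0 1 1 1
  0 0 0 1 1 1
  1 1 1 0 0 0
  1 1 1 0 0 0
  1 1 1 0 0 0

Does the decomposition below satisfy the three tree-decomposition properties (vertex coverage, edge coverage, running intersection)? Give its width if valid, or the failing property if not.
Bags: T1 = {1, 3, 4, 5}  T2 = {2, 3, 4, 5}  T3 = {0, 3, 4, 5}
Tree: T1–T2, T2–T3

Checking the three conditions: (i) the bags cover all of {0, 1, 2, 3, 4, 5}; (ii) for each edge, some bag contains both endpoints; (iii) the bags containing any fixed vertex form a subtree. All hold, so the decomposition is valid with width 4 − 1 = 3.

Yes; width 3.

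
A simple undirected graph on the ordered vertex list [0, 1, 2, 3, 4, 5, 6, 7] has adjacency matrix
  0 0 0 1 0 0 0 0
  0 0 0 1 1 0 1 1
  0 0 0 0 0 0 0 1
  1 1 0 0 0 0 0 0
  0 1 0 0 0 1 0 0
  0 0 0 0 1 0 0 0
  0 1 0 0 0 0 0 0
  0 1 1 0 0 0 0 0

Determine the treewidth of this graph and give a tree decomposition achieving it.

The largest bag has 2 vertices, giving width 1; this decomposition certifies tw(G) ≤ 1. Since G has at least one edge (e.g. 1–7), it is not an edgeless graph, so tw(G) ≥ 1. Combining the bounds, tw(G) = 1.

Treewidth 1.
One optimal decomposition is:
Bags: B1 = {1, 7}  B2 = {1, 3}  B3 = {1, 4}  B4 = {1, 6}  B5 = {4, 5}  B6 = {0, 3}  B7 = {2, 7}
Tree: B1–B2, B2–B3, B3–B4, B3–B5, B2–B6, B1–B7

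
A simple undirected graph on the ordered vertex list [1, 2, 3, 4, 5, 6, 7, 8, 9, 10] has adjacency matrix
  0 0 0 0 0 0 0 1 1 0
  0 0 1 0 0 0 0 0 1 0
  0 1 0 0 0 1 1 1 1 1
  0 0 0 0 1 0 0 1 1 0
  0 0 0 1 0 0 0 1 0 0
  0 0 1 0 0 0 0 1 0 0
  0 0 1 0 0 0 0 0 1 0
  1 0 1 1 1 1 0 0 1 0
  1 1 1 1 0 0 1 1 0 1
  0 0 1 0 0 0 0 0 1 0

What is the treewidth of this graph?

2

A width-2 tree decomposition is:
Bags: B1 = {2, 3, 9}  B2 = {3, 8, 9}  B3 = {1, 8, 9}  B4 = {4, 8, 9}  B5 = {3, 9, 10}  B6 = {3, 7, 9}  B7 = {3, 6, 8}  B8 = {4, 5, 8}
Tree: B1–B2, B2–B3, B2–B4, B1–B5, B5–B6, B2–B7, B4–B8
The largest bag has 3 vertices, giving width 2; this decomposition certifies tw(G) ≤ 2. Conversely, {1, 8, 9} is a clique of size 3, and the vertices of any clique must share a bag in every tree decomposition; so some bag has ≥ 3 vertices and tw(G) ≥ 2. Therefore the treewidth is 2.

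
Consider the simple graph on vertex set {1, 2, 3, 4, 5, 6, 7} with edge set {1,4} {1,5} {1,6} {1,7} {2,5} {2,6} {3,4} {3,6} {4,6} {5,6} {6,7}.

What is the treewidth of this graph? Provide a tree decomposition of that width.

Each bag holds 3 vertices, so the decomposition has width 2, which upper-bounds the treewidth. Conversely, {1, 4, 6} is a clique of size 3, and the vertices of any clique must share a bag in every tree decomposition; so some bag has ≥ 3 vertices and tw(G) ≥ 2. The upper and lower bounds meet at 2, so that is the treewidth.

Treewidth 2.
One optimal decomposition is:
Bags: B1 = {1, 4, 6}  B2 = {1, 5, 6}  B3 = {1, 6, 7}  B4 = {3, 4, 6}  B5 = {2, 5, 6}
Tree: B1–B2, B1–B3, B1–B4, B2–B5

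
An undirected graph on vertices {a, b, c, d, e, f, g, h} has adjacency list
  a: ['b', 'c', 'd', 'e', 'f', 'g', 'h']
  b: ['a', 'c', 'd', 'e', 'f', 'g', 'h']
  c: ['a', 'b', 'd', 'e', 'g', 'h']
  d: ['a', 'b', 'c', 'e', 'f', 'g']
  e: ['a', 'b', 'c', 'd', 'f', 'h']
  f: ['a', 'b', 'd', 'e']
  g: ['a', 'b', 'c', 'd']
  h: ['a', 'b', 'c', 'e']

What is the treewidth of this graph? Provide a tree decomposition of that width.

The largest bag has 5 vertices, giving width 4; this decomposition certifies tw(G) ≤ 4. On the other hand G contains the 5-clique {a, b, c, d, g}. A clique must lie in a single bag of any decomposition, so no decomposition can have width below 4. The upper and lower bounds meet at 4, so that is the treewidth.

Treewidth 4.
Bags: B1 = {a, b, d, e, f}  B2 = {a, b, c, d, e}  B3 = {a, b, c, d, g}  B4 = {a, b, c, e, h}
Tree: B1–B2, B2–B3, B2–B4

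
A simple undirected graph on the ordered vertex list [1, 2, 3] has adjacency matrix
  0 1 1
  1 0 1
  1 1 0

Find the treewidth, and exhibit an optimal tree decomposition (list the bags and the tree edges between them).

Treewidth 2.
One such decomposition:
Bags: B1 = {1, 2, 3}
Tree: (single bag)

With just one bag of size 3, the width is 3 − 1 = 2, so tw(G) ≤ 2. Conversely, {1, 2, 3} is a clique of size 3, and the vertices of any clique must share a bag in every tree decomposition; so some bag has ≥ 3 vertices and tw(G) ≥ 2. Hence tw(G) = 2 exactly.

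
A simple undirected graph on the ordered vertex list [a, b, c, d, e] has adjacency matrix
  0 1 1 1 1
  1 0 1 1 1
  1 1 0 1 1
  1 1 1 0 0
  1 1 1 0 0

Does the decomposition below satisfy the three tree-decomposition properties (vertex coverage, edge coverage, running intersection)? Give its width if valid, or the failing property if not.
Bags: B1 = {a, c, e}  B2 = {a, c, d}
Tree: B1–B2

No — vertex b appears in no bag.

A tree decomposition must satisfy three properties: every vertex lies in some bag; for every edge, both endpoints lie together in some bag; and for every vertex, the bags containing it form a connected subtree. Here vertex b appears in no bag, so the decomposition is invalid.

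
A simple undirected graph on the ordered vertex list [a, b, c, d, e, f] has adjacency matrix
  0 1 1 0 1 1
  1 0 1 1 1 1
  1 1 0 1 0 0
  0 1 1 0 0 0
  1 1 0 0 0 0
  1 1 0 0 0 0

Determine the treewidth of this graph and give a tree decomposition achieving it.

Treewidth 2.
One such decomposition:
Bags: B1 = {a, b, c}  B2 = {a, b, e}  B3 = {a, b, f}  B4 = {b, c, d}
Tree: B1–B2, B2–B3, B1–B4

The largest bag has 3 vertices, giving width 2; this decomposition certifies tw(G) ≤ 2. On the other hand G contains the 3-clique {b, c, d}. A clique must lie in a single bag of any decomposition, so no decomposition can have width below 2. Hence tw(G) = 2 exactly.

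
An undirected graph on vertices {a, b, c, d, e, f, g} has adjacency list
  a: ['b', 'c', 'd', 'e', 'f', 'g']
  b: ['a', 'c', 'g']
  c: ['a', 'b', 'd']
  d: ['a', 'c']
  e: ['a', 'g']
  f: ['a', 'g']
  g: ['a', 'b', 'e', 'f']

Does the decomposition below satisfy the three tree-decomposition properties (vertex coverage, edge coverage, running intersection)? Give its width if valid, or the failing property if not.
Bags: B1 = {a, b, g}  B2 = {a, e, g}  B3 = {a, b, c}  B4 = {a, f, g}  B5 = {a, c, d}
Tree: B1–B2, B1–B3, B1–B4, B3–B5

Yes; width 2.

Vertex coverage: the bags together contain {a, b, c, d, e, f, g}, the full vertex set. Edge coverage: each edge of G has both endpoints in at least one bag. Running intersection: for every vertex, the bags containing it form a connected subtree. All three properties hold, so this is a valid tree decomposition of width max|bag| − 1 = 2, and hence tw(G) ≤ 2.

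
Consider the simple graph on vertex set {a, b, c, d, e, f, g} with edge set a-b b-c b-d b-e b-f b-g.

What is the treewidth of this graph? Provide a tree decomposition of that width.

Each bag holds 2 vertices, so the decomposition has width 1, which upper-bounds the treewidth. Any graph with an edge has treewidth ≥ 1, and G has the edge b–d. Therefore the treewidth is 1.

Treewidth 1.
One optimal decomposition is:
Bags: B1 = {b, d}  B2 = {b, f}  B3 = {b, e}  B4 = {b, g}  B5 = {a, b}  B6 = {b, c}
Tree: B1–B2, B1–B3, B1–B4, B3–B5, B1–B6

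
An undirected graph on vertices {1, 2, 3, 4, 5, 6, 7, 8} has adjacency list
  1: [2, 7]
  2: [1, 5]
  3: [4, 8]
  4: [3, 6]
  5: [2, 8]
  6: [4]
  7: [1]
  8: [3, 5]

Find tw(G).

A width-1 tree decomposition is:
Bags: B1 = {1, 7}  B2 = {1, 2}  B3 = {2, 5}  B4 = {5, 8}  B5 = {3, 8}  B6 = {3, 4}  B7 = {4, 6}
Tree: B1–B2, B2–B3, B3–B4, B4–B5, B5–B6, B6–B7
Each bag holds 2 vertices, so the decomposition has width 1, which upper-bounds the treewidth. Any graph with an edge has treewidth ≥ 1, and G has the edge 7–1. Hence tw(G) = 1 exactly.

1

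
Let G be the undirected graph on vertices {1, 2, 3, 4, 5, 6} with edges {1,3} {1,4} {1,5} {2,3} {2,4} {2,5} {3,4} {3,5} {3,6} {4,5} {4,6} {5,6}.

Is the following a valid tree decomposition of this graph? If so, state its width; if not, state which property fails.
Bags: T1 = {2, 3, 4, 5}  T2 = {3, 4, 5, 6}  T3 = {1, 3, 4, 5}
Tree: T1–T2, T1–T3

Yes; width 3.

Every vertex of G appears in some bag (union = {1, 2, 3, 4, 5, 6}); every edge is covered by a bag; and for each vertex v the set of bags containing v is connected in the bag tree. The decomposition is therefore valid. The largest bag has 4 vertices, so the width is 3.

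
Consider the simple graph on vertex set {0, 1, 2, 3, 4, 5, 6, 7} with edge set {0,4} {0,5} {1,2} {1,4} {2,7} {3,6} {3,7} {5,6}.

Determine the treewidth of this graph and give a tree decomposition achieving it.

Each bag holds 3 vertices, so the decomposition has width 2, which upper-bounds the treewidth. The edges 7–3–6–5–0–4–1–2–7 form a cycle, so G is not a tree and its treewidth is at least 2. Therefore the treewidth is 2.

Treewidth 2.
One such decomposition:
Bags: B1 = {3, 6, 7}  B2 = {5, 6, 7}  B3 = {0, 5, 7}  B4 = {0, 4, 7}  B5 = {1, 4, 7}  B6 = {1, 2, 7}
Tree: B1–B2, B2–B3, B3–B4, B4–B5, B5–B6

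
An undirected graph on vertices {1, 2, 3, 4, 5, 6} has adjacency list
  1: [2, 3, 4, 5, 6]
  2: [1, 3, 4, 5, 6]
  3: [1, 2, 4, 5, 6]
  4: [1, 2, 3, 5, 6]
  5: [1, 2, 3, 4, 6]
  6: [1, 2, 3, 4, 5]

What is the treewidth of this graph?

5

A width-5 tree decomposition is:
Bags: B1 = {1, 2, 3, 4, 5, 6}
Tree: (single bag)
A single bag containing all 6 vertices is trivially a valid decomposition of width 5. Conversely, {1, 2, 3, 4, 5, 6} is a clique of size 6, and the vertices of any clique must share a bag in every tree decomposition; so some bag has ≥ 6 vertices and tw(G) ≥ 5. Therefore the treewidth is 5.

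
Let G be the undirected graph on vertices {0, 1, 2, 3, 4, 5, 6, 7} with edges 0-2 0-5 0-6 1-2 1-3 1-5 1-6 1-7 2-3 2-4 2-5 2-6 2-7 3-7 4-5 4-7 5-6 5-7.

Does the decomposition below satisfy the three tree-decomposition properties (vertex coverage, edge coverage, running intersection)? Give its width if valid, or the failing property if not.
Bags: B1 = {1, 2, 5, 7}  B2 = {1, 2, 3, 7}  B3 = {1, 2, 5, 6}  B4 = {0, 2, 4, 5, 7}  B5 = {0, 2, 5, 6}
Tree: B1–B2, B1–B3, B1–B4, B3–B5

A tree decomposition must satisfy three properties: every vertex lies in some bag; for every edge, both endpoints lie together in some bag; and for every vertex, the bags containing it form a connected subtree. Here bags containing vertex 0 are not connected in the tree, so the decomposition is invalid.

No — bags containing vertex 0 are not connected in the tree.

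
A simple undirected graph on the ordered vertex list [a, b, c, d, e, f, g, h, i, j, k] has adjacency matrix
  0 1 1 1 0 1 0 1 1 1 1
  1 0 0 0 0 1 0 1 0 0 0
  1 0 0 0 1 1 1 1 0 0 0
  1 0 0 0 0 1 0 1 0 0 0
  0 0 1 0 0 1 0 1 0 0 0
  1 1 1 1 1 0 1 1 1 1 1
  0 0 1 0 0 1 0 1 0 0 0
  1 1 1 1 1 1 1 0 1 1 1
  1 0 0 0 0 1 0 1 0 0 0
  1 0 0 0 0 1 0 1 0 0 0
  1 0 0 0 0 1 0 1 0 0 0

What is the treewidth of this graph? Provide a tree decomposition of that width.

Treewidth 3.
Bags: B1 = {a, f, h, i}  B2 = {a, c, f, h}  B3 = {a, f, h, j}  B4 = {c, f, g, h}  B5 = {c, e, f, h}  B6 = {a, f, h, k}  B7 = {a, b, f, h}  B8 = {a, d, f, h}
Tree: B1–B2, B1–B3, B2–B4, B4–B5, B3–B6, B1–B7, B2–B8

Each bag holds 4 vertices, so the decomposition has width 3, which upper-bounds the treewidth. For the lower bound, the 4 vertices {c, f, g, h} are pairwise adjacent, and any tree decomposition puts a clique entirely inside one bag — forcing width ≥ 3. The upper and lower bounds meet at 3, so that is the treewidth.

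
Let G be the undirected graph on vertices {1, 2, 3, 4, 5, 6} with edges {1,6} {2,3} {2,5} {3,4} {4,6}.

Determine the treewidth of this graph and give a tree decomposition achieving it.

The largest bag has 2 vertices, giving width 1; this decomposition certifies tw(G) ≤ 1. Any graph with an edge has treewidth ≥ 1, and G has the edge 1–6. Therefore the treewidth is 1.

Treewidth 1.
One such decomposition:
Bags: B1 = {1, 6}  B2 = {4, 6}  B3 = {3, 4}  B4 = {2, 3}  B5 = {2, 5}
Tree: B1–B2, B2–B3, B3–B4, B4–B5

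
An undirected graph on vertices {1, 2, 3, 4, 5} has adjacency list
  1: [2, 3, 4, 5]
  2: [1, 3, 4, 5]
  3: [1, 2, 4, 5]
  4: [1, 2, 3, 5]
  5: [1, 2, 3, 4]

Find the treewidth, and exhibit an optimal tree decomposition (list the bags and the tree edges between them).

Treewidth 4.
Bags: B1 = {1, 2, 3, 4, 5}
Tree: (single bag)

A single bag containing all 5 vertices is trivially a valid decomposition of width 4. Conversely, {1, 2, 3, 4, 5} is a clique of size 5, and the vertices of any clique must share a bag in every tree decomposition; so some bag has ≥ 5 vertices and tw(G) ≥ 4. Combining the bounds, tw(G) = 4.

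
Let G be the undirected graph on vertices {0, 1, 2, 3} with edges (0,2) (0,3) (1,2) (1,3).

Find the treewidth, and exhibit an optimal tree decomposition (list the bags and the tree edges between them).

Treewidth 2.
One optimal decomposition is:
Bags: B1 = {0, 1, 2}  B2 = {0, 1, 3}
Tree: B1–B2

The largest bag has 3 vertices, giving width 2; this decomposition certifies tw(G) ≤ 2. For the lower bound, G contains the cycle 1–2–0–3–1, so G is not a forest; only forests have treewidth ≤ 1, hence tw(G) ≥ 2. The upper and lower bounds meet at 2, so that is the treewidth.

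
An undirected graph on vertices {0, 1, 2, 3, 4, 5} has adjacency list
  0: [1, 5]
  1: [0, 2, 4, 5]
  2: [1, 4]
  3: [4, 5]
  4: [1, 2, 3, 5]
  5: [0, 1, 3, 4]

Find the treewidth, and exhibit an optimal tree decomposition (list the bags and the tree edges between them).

Each bag holds 3 vertices, so the decomposition has width 2, which upper-bounds the treewidth. Conversely, {0, 1, 5} is a clique of size 3, and the vertices of any clique must share a bag in every tree decomposition; so some bag has ≥ 3 vertices and tw(G) ≥ 2. Hence tw(G) = 2 exactly.

Treewidth 2.
One optimal decomposition is:
Bags: B1 = {1, 4, 5}  B2 = {3, 4, 5}  B3 = {1, 2, 4}  B4 = {0, 1, 5}
Tree: B1–B2, B1–B3, B1–B4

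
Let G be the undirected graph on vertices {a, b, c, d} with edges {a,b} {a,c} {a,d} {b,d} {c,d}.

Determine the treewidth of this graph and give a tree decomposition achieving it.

Treewidth 2.
One such decomposition:
Bags: B1 = {a, c, d}  B2 = {a, b, d}
Tree: B1–B2

The largest bag has 3 vertices, giving width 2; this decomposition certifies tw(G) ≤ 2. For the lower bound, the 3 vertices {a, c, d} are pairwise adjacent, and any tree decomposition puts a clique entirely inside one bag — forcing width ≥ 2. Therefore the treewidth is 2.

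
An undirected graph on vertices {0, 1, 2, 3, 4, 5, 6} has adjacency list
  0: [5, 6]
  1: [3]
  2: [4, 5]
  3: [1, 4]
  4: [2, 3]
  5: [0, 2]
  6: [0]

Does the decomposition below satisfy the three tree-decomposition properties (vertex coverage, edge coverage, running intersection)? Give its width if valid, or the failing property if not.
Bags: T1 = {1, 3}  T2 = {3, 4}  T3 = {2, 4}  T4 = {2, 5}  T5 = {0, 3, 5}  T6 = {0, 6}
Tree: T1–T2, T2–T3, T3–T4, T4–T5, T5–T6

A tree decomposition must satisfy three properties: every vertex lies in some bag; for every edge, both endpoints lie together in some bag; and for every vertex, the bags containing it form a connected subtree. Here bags containing vertex 3 are not connected in the tree, so the decomposition is invalid.

No — bags containing vertex 3 are not connected in the tree.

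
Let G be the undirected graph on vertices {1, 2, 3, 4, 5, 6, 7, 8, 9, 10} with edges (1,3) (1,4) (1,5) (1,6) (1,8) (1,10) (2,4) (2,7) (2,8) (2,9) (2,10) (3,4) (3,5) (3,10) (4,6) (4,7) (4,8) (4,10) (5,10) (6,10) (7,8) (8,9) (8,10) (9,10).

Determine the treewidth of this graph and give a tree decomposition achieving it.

Treewidth 3.
One such decomposition:
Bags: B1 = {1, 4, 8, 10}  B2 = {2, 4, 8, 10}  B3 = {1, 3, 4, 10}  B4 = {2, 8, 9, 10}  B5 = {2, 4, 7, 8}  B6 = {1, 4, 6, 10}  B7 = {1, 3, 5, 10}
Tree: B1–B2, B1–B3, B2–B4, B2–B5, B3–B6, B3–B7

Every bag has size at most 4, so the width is 4 − 1 = 3 and tw(G) ≤ 3. For the lower bound, the 4 vertices {1, 4, 8, 10} are pairwise adjacent, and any tree decomposition puts a clique entirely inside one bag — forcing width ≥ 3. The upper and lower bounds meet at 3, so that is the treewidth.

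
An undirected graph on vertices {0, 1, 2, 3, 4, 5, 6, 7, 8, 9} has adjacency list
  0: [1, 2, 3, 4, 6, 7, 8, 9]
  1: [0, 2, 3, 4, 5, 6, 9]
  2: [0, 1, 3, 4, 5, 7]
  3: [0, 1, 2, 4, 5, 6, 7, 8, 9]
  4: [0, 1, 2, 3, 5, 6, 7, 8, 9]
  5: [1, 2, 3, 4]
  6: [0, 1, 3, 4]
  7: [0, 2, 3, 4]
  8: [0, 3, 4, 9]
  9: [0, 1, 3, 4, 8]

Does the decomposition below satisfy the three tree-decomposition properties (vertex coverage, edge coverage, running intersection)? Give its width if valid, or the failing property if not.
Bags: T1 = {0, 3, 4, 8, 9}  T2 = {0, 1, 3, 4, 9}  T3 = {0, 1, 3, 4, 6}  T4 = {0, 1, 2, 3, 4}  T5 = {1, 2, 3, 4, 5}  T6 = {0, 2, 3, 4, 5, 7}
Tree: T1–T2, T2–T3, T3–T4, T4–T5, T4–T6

No — bags containing vertex 5 are not connected in the tree.

A tree decomposition must satisfy three properties: every vertex lies in some bag; for every edge, both endpoints lie together in some bag; and for every vertex, the bags containing it form a connected subtree. Here bags containing vertex 5 are not connected in the tree, so the decomposition is invalid.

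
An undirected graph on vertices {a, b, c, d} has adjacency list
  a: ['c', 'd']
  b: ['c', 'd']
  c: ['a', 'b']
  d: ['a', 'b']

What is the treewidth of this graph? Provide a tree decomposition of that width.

The largest bag has 3 vertices, giving width 2; this decomposition certifies tw(G) ≤ 2. The edges a–d–b–c–a form a cycle, so G is not a tree and its treewidth is at least 2. Therefore the treewidth is 2.

Treewidth 2.
One optimal decomposition is:
Bags: B1 = {a, b, d}  B2 = {a, b, c}
Tree: B1–B2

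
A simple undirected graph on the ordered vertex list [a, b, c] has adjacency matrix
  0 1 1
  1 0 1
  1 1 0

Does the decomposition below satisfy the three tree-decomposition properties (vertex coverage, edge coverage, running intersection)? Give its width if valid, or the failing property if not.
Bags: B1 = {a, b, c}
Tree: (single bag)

Vertex coverage: the bags together contain {a, b, c}, the full vertex set. Edge coverage: each edge of G has both endpoints in at least one bag. Running intersection: for every vertex, the bags containing it form a connected subtree. All three properties hold, so this is a valid tree decomposition of width max|bag| − 1 = 2, and hence tw(G) ≤ 2.

Yes; width 2.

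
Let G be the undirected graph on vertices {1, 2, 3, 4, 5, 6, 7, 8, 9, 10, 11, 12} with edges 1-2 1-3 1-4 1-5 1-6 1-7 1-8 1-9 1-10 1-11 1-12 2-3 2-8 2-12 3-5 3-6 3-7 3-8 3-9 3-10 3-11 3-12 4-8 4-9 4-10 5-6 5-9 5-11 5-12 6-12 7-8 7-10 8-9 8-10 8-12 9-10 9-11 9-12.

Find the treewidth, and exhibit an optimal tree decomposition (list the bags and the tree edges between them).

The largest bag has 5 vertices, giving width 4; this decomposition certifies tw(G) ≤ 4. Conversely, {1, 3, 8, 9, 10} is a clique of size 5, and the vertices of any clique must share a bag in every tree decomposition; so some bag has ≥ 5 vertices and tw(G) ≥ 4. Therefore the treewidth is 4.

Treewidth 4.
Bags: B1 = {1, 3, 8, 9, 12}  B2 = {1, 3, 8, 9, 10}  B3 = {1, 4, 8, 9, 10}  B4 = {1, 3, 5, 9, 12}  B5 = {1, 3, 7, 8, 10}  B6 = {1, 2, 3, 8, 12}  B7 = {1, 3, 5, 9, 11}  B8 = {1, 3, 5, 6, 12}
Tree: B1–B2, B2–B3, B1–B4, B2–B5, B1–B6, B4–B7, B4–B8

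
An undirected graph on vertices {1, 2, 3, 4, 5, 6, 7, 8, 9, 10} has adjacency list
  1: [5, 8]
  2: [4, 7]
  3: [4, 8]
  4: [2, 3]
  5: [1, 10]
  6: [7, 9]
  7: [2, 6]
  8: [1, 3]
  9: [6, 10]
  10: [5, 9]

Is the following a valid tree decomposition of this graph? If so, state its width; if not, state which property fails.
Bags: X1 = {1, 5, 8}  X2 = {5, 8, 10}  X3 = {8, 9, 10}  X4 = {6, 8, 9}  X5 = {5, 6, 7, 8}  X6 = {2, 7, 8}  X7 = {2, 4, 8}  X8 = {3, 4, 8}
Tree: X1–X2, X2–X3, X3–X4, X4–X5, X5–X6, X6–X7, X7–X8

A tree decomposition must satisfy three properties: every vertex lies in some bag; for every edge, both endpoints lie together in some bag; and for every vertex, the bags containing it form a connected subtree. Here bags containing vertex 5 are not connected in the tree, so the decomposition is invalid.

No — bags containing vertex 5 are not connected in the tree.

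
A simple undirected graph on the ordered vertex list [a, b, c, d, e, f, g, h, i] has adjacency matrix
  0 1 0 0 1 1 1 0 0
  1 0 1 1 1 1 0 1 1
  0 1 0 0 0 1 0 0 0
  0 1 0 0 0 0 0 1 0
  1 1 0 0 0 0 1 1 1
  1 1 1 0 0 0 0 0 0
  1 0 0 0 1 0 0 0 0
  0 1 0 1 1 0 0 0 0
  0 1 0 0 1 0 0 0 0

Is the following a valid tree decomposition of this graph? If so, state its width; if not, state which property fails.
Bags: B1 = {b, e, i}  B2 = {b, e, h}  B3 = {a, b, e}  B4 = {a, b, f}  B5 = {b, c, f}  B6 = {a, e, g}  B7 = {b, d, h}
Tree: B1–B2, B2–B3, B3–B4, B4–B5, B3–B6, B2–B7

Yes; width 2.

Vertex coverage: the bags together contain {a, b, c, d, e, f, g, h, i}, the full vertex set. Edge coverage: each edge of G has both endpoints in at least one bag. Running intersection: for every vertex, the bags containing it form a connected subtree. All three properties hold, so this is a valid tree decomposition of width max|bag| − 1 = 2, and hence tw(G) ≤ 2.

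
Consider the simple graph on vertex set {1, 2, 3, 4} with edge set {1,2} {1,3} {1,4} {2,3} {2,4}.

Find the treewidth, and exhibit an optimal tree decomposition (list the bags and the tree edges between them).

Every bag has size at most 3, so the width is 3 − 1 = 2 and tw(G) ≤ 2. Conversely, {1, 2, 3} is a clique of size 3, and the vertices of any clique must share a bag in every tree decomposition; so some bag has ≥ 3 vertices and tw(G) ≥ 2. Hence tw(G) = 2 exactly.

Treewidth 2.
One such decomposition:
Bags: B1 = {1, 2, 4}  B2 = {1, 2, 3}
Tree: B1–B2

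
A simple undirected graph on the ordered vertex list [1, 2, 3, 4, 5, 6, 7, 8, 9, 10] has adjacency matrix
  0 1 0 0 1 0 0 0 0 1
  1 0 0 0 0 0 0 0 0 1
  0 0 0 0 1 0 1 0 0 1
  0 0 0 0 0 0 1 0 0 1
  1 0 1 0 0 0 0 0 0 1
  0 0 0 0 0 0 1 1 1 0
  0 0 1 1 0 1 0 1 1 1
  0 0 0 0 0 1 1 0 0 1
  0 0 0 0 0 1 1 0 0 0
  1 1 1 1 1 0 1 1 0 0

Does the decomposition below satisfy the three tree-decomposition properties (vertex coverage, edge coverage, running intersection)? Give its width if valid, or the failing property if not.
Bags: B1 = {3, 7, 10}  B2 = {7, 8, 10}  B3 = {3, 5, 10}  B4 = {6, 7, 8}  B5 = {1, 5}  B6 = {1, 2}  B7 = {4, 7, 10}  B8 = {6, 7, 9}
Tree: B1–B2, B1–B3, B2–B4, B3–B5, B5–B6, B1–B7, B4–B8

A tree decomposition must satisfy three properties: every vertex lies in some bag; for every edge, both endpoints lie together in some bag; and for every vertex, the bags containing it form a connected subtree. Here edge (10,1) lies in no bag, so the decomposition is invalid.

No — edge (10,1) lies in no bag.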